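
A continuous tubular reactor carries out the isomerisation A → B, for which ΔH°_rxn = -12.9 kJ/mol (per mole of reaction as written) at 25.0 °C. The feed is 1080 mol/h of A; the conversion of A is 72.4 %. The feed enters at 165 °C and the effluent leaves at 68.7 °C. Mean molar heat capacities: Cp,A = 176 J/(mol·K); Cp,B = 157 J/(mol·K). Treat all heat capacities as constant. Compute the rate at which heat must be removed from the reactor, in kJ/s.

Extent of reaction ξ = 0.724 × 1080 = 781.92 mol/h
Reaction term: ξ·ΔH°_rxn = 781.92 × -12.9 = -10087 kJ/h
Sensible, feed 165→25 °C: -26611 kJ/h
Outlet flows (mol/h): A 298.08, B 781.92
Sensible, products 25→68.7 °C: 7657.3 kJ/h
Q = ΔH = -29041 kJ/h = -8.0669 kW
Heat removed = 8.0669 kJ/s

Q_out = 8.07 kJ/s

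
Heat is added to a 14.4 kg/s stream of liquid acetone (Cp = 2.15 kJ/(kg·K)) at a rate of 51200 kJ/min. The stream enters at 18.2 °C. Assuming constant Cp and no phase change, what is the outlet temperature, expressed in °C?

T_out = 45.8 °C

Q = 51200 kJ/min = 853.33 kJ/s
ΔT = Q/(ṁ·Cp) = 853.33/(14.4×2.15) = 27.562 K
T_out = 18.2 + 27.562 = 45.762 °C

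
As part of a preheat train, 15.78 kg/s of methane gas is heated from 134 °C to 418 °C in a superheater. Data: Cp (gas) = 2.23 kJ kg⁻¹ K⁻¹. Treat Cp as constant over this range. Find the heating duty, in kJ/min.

Q = ṁ·Cp·ΔT = 15.78 × 2.23 × (418 − 134) = 9993.8 kJ/s
Heating duty = 599630 kJ/min

Q = 600000 kJ/min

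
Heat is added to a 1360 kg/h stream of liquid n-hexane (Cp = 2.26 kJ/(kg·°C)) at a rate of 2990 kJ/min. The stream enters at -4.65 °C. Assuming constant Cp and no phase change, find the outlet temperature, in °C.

T_out = 53.7 °C

Q = 2990 kJ/min = 179400 kJ/h
ΔT = Q/(ṁ·Cp) = 179400/(1360×2.26) = 58.368 K
T_out = -4.65 + 58.368 = 53.718 °C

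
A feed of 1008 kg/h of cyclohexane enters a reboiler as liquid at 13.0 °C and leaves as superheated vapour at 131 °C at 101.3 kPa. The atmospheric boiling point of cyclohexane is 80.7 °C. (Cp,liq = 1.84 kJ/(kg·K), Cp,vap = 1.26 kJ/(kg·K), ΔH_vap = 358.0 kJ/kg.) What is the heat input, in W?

liquid 13.0→80.7 °C: 124.57 kJ/kg
vaporisation at 80.7 °C: 358 kJ/kg
vapour 80.7→131 °C: 63.378 kJ/kg
Δh = 124.57 + 358 + 63.378 = 545.95 kJ/kg
Q = ṁ·Δh = 1008 kg/h × 545.95 kJ/kg = 550310 kJ/h
|Q| = 152.86 kW = 152860 W

Q = 153000 W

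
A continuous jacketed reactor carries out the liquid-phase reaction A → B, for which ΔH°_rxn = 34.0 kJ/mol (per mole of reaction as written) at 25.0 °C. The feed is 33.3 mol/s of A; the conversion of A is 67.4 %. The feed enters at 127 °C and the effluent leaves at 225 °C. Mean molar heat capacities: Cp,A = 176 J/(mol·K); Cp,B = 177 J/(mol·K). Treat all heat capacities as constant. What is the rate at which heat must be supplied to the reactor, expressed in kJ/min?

Q_in = 80500 kJ/min

Extent of reaction ξ = 0.674 × 33.3 = 22.444 mol/s
Reaction term: ξ·ΔH°_rxn = 22.444 × 34.0 = 763.1 kJ/s
Sensible, feed 127→25 °C: -597.8 kJ/s
Outlet flows (mol/s): A 10.856, B 22.444
Sensible, products 25→225 °C: 1176.6 kJ/s
Q = ΔH = 1342 kJ/s = 1342 kW
Heat supplied = 80517 kJ/min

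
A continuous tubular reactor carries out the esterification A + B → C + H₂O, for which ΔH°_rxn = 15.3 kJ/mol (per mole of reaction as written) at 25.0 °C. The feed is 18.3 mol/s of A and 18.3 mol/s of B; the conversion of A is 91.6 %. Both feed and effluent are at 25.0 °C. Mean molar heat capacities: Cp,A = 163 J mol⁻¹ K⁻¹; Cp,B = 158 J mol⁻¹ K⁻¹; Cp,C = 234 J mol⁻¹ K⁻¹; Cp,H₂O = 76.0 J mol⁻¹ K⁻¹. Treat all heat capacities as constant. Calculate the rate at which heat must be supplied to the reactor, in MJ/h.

Extent of reaction ξ = 0.916 × 18.3 = 16.763 mol/s
Reaction term: ξ·ΔH°_rxn = 16.763 × 15.3 = 256.47 kJ/s
Q = ΔH = 256.47 kJ/s = 256.47 kW
Heat supplied = 923.3 MJ/h

Q_in = 923 MJ/h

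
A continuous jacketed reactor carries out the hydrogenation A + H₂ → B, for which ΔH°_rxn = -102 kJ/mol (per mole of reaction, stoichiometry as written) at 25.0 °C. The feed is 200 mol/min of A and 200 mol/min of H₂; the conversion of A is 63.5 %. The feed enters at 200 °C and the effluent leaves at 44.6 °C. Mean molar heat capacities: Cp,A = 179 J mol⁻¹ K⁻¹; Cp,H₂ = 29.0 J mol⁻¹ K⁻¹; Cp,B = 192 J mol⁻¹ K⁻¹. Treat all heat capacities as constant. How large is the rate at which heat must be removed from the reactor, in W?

Q_out = 324000 W

Extent of reaction ξ = 0.635 × 200 = 127 mol/min
Reaction term: ξ·ΔH°_rxn = 127 × -102 = -12954 kJ/min
Sensible, feed 200→25 °C: -7280 kJ/min
Outlet flows (mol/min): A 73, H₂ 73, B 127
Sensible, products 25→44.6 °C: 775.53 kJ/min
Q = ΔH = -19458 kJ/min = -324.31 kW
Heat removed = 324310 W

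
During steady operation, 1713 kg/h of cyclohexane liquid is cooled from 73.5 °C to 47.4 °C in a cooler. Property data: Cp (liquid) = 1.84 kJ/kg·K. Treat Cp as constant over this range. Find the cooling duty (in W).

Q_c = 22900 W

Q = ṁ·Cp·ΔT = 1713 × 1.84 × (47.4 − 73.5) = -82265 kJ/h
Converting: 82265 / 3600 s = 22.851 kW
Cooling duty = 22851 W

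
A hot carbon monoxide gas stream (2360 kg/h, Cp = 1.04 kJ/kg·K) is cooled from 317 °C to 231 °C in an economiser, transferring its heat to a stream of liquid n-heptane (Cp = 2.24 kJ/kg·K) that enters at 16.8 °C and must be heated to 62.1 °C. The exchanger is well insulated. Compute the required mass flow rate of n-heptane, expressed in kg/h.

ṁ_c = 2080 kg/h

Heat released by hot stream: Q = 2360 × 1.04 × (317 − 231) = 211080 kJ/h
Energy balance on cold side (adiabatic exchanger): Q = ṁ_c·Cp_c·(T_c,out − T_c,in)
ṁ_c = 211080 / [2.24 × (62.1 − 16.8)] = 2080.2 kg/h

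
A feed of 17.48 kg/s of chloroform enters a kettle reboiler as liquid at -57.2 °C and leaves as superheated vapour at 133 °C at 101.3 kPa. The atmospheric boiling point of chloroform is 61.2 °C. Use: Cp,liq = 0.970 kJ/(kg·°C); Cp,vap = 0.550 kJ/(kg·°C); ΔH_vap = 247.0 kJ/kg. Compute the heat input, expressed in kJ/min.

liquid -57.2→61.2 °C: 114.85 kJ/kg
vaporisation at 61.2 °C: 247 kJ/kg
vapour 61.2→133 °C: 39.49 kJ/kg
Δh = 114.85 + 247 + 39.49 = 401.34 kJ/kg
Q = ṁ·Δh = 17.48 kg/s × 401.34 kJ/kg = 7015.4 kJ/s
|Q| = 7015.4 kW = 420920 kJ/min

Q = 421000 kJ/min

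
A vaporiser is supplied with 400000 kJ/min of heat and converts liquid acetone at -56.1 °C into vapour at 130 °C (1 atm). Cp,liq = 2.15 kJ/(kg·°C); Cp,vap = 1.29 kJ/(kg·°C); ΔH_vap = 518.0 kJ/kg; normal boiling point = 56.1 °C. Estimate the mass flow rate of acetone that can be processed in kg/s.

Δh = 2.15×(56.1−-56.1) + 518.0 + 1.29×(130−56.1) = 854.56 kJ/kg
Q = 400000 kJ/min = 6666.7 kJ/s = 6666.7 kJ/s
ṁ = Q/Δh = 6666.7 / 854.56 = 7.8013 kg/s

ṁ = 7.80 kg/s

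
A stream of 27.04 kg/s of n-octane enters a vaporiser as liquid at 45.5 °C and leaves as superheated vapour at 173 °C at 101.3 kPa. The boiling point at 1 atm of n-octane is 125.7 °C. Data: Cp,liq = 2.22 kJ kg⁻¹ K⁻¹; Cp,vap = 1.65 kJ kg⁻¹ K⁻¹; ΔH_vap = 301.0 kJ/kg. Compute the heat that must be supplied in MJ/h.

liquid 45.5→125.7 °C: 178.04 kJ/kg
vaporisation at 125.7 °C: 301 kJ/kg
vapour 125.7→173 °C: 78.045 kJ/kg
Δh = 178.04 + 301 + 78.045 = 557.09 kJ/kg
Q = ṁ·Δh = 27.04 kg/s × 557.09 kJ/kg = 15064 kJ/s
|Q| = 15064 kW = 54229 MJ/h

Q = 54200 MJ/h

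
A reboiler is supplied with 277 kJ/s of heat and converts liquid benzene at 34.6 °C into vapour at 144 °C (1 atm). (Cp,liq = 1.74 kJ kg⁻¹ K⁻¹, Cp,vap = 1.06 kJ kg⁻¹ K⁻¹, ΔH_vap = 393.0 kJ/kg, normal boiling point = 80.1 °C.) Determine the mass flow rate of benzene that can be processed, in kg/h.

Δh = 1.74×(80.1−34.6) + 393.0 + 1.06×(144−80.1) = 539.9 kJ/kg
Q = 277 kJ/s = 277 kJ/s = 997200 kJ/h
ṁ = Q/Δh = 997200 / 539.9 = 1847 kg/h

ṁ = 1850 kg/h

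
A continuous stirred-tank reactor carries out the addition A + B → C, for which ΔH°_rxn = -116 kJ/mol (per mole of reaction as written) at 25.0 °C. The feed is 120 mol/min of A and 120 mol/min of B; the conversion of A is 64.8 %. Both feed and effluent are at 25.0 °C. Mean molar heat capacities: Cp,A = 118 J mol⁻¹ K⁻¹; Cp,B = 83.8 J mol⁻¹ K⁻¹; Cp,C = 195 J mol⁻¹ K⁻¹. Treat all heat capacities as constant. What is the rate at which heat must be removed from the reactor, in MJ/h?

Extent of reaction ξ = 0.648 × 120 = 77.76 mol/min
Reaction term: ξ·ΔH°_rxn = 77.76 × -116 = -9020.2 kJ/min
Q = ΔH = -9020.2 kJ/min = -150.34 kW
Heat removed = 541.21 MJ/h

Q_out = 541 MJ/h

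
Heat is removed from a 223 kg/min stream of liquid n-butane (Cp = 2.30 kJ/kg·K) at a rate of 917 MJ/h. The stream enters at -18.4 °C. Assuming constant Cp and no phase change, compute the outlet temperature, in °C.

Q = 917 MJ/h = 15283 kJ/min
ΔT = Q/(ṁ·Cp) = 15283/(223×2.30) = 29.798 K
T_out = -18.4 − 29.798 = -48.198 °C

T_out = -48.2 °C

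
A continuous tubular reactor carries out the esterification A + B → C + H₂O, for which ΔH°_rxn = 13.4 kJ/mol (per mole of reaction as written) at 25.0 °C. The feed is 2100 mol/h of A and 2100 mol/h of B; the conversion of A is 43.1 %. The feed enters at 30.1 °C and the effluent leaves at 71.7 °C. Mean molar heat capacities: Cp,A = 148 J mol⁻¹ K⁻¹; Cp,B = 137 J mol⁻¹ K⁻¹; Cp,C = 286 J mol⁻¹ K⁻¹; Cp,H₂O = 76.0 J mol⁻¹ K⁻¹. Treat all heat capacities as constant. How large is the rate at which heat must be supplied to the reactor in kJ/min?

Q_in = 671 kJ/min

Extent of reaction ξ = 0.431 × 2100 = 905.1 mol/h
Reaction term: ξ·ΔH°_rxn = 905.1 × 13.4 = 12128 kJ/h
Sensible, feed 30.1→25 °C: -3052.4 kJ/h
Outlet flows (mol/h): A 1194.9, B 1194.9, C 905.1, H₂O 905.1
Sensible, products 25→71.7 °C: 31205 kJ/h
Q = ΔH = 40281 kJ/h = 11.189 kW
Heat supplied = 671.34 kJ/min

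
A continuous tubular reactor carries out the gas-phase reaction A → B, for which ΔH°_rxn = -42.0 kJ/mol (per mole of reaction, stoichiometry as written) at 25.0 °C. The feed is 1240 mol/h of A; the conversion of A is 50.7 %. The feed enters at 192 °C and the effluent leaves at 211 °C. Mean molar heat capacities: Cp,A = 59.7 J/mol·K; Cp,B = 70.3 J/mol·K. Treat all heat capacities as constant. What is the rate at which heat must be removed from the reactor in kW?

Extent of reaction ξ = 0.507 × 1240 = 628.68 mol/h
Reaction term: ξ·ΔH°_rxn = 628.68 × -42.0 = -26405 kJ/h
Sensible, feed 192→25 °C: -12363 kJ/h
Outlet flows (mol/h): A 611.32, B 628.68
Sensible, products 25→211 °C: 15009 kJ/h
Q = ΔH = -23759 kJ/h = -6.5996 kW
Heat removed = 6.5996 kW

Q_out = 6.60 kW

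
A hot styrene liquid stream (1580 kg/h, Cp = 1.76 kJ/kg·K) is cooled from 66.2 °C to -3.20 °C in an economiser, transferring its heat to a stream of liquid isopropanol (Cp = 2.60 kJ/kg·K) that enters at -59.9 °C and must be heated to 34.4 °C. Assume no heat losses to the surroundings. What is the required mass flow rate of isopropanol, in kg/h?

ṁ_c = 787 kg/h

Heat released by hot stream: Q = 1580 × 1.76 × (66.2 − -3.20) = 192990 kJ/h
Energy balance on cold side (adiabatic exchanger): Q = ṁ_c·Cp_c·(T_c,out − T_c,in)
ṁ_c = 192990 / [2.60 × (34.4 − -59.9)] = 787.13 kg/h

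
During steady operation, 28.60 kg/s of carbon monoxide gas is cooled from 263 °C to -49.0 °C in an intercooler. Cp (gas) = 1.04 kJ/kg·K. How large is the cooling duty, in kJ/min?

Q_c = 557000 kJ/min

Q = ṁ·Cp·ΔT = 28.60 × 1.04 × (-49.0 − 263) = -9280.1 kJ/s
Cooling duty = 556810 kJ/min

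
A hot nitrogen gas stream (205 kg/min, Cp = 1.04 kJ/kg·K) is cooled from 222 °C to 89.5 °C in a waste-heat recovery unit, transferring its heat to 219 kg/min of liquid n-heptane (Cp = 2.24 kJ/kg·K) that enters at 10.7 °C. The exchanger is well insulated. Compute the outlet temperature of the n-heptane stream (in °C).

T_c,out = 68.3 °C

Heat released by hot stream: Q = 205 × 1.04 × (222 − 89.5) = 28249 kJ/min
Energy balance on cold side (adiabatic exchanger): Q = ṁ_c·Cp_c·(T_c,out − T_c,in)
T_c,out = 10.7 + 28249/(219 × 2.24) = 68.285 °C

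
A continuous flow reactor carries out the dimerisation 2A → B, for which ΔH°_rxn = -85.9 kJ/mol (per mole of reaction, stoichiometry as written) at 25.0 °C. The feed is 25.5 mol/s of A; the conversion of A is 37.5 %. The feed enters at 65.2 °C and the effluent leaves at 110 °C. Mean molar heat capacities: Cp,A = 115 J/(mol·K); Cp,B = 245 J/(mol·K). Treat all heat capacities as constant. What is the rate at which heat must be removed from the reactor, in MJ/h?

Extent of reaction ξ = 0.375 × 25.5 / 2 = 4.7812 mol/s
Reaction term: ξ·ΔH°_rxn = 4.7812 × -85.9 = -410.71 kJ/s
Sensible, feed 65.2→25 °C: -117.89 kJ/s
Outlet flows (mol/s): A 15.938, B 4.7812
Sensible, products 25→110 °C: 255.36 kJ/s
Q = ΔH = -273.24 kJ/s = -273.24 kW
Heat removed = 983.65 MJ/h

Q_out = 984 MJ/h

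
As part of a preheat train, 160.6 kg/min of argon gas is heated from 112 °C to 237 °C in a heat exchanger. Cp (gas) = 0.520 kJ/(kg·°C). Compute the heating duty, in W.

Q = ṁ·Cp·ΔT = 160.6 × 0.520 × (237 − 112) = 10439 kJ/min
Converting: 10439 / 60 s = 173.98 kW
Heating duty = 173980 W

Q = 174000 W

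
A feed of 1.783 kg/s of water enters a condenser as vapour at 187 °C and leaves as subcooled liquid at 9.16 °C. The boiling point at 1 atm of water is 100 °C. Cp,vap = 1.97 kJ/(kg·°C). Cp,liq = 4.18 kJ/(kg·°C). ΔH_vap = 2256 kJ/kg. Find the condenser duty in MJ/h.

vapour 187→100 °C: -171.39 kJ/kg
condensation at 100 °C: -2256 kJ/kg
liquid 100→9.16 °C: -379.71 kJ/kg
Δh = -171.39 + -2256 + -379.71 = -2807.1 kJ/kg
Q = ṁ·Δh = 1.783 kg/s × -2807.1 kJ/kg = -5005.1 kJ/s
|Q| = 5005.1 kW = 18018 MJ/h

Q_c = 18000 MJ/h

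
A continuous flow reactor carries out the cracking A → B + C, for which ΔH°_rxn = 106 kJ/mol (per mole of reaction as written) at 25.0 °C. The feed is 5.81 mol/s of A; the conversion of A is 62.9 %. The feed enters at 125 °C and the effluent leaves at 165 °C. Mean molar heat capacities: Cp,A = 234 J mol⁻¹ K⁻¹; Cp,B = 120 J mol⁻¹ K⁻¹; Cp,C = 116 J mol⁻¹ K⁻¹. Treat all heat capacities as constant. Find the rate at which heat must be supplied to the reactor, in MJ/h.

Extent of reaction ξ = 0.629 × 5.81 = 3.6545 mol/s
Reaction term: ξ·ΔH°_rxn = 3.6545 × 106 = 387.38 kJ/s
Sensible, feed 125→25 °C: -135.95 kJ/s
Outlet flows (mol/s): A 2.1555, B 3.6545, C 3.6545
Sensible, products 25→165 °C: 191.36 kJ/s
Q = ΔH = 442.78 kJ/s = 442.78 kW
Heat supplied = 1594 MJ/h

Q_in = 1590 MJ/h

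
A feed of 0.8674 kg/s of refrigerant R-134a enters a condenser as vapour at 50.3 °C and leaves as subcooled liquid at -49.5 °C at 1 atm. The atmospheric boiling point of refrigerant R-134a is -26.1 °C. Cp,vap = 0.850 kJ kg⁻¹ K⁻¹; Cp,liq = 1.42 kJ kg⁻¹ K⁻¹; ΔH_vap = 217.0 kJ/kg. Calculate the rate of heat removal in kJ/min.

Q_c = 16400 kJ/min

vapour 50.3→-26.1 °C: -64.94 kJ/kg
condensation at -26.1 °C: -217 kJ/kg
liquid -26.1→-49.5 °C: -33.228 kJ/kg
Δh = -64.94 + -217 + -33.228 = -315.17 kJ/kg
Q = ṁ·Δh = 0.8674 kg/s × -315.17 kJ/kg = -273.38 kJ/s
|Q| = 273.38 kW = 16403 kJ/min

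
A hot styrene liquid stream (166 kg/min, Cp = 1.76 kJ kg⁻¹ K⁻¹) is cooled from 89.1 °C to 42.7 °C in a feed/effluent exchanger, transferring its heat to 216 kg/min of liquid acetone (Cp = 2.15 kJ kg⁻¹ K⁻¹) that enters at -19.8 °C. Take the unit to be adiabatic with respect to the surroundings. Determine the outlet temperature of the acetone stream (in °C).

Heat released by hot stream: Q = 166 × 1.76 × (89.1 − 42.7) = 13556 kJ/min
Energy balance on cold side (adiabatic exchanger): Q = ṁ_c·Cp_c·(T_c,out − T_c,in)
T_c,out = -19.8 + 13556/(216 × 2.15) = 9.3908 °C

T_c,out = 9.39 °C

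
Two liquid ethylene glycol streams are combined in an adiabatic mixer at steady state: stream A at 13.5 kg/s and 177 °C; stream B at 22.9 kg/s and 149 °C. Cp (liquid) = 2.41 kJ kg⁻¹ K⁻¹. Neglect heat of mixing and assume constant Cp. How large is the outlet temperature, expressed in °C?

T_out = 159 °C

Energy balance with Q = 0: Σ ṁᵢCp,ᵢ(T_out − Tᵢ) = 0
T_out = Σ ṁᵢCp,ᵢTᵢ / Σ ṁᵢCp,ᵢ
      = 13982 / 87.724 = 159.38 °C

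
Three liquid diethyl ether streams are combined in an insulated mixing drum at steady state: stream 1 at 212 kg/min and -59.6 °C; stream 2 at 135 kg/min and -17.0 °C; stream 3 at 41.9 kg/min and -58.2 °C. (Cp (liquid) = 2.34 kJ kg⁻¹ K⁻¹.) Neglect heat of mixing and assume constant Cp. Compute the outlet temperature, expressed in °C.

T_out = -44.7 °C

Adiabatic, steady state ⇒ Σ ṁᵢCp,ᵢ(T_out − Tᵢ) = 0
Σ ṁᵢCp,ᵢTᵢ = 212×2.34×-59.6 + 135×2.34×-17.0 + 41.9×2.34×-58.2 = -40643
Σ ṁᵢCp,ᵢ = 212×2.34 + 135×2.34 + 41.9×2.34 = 910.03
T_out = -40643 / 910.03 = -44.661 °C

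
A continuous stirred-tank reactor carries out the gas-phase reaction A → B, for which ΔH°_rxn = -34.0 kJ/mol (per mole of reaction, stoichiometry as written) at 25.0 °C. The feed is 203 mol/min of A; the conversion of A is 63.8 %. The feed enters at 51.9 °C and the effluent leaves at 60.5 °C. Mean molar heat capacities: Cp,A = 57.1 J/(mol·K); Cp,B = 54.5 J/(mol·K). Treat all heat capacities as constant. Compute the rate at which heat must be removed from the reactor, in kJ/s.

Extent of reaction ξ = 0.638 × 203 = 129.51 mol/min
Reaction term: ξ·ΔH°_rxn = 129.51 × -34.0 = -4403.5 kJ/min
Sensible, feed 51.9→25 °C: -311.81 kJ/min
Outlet flows (mol/min): A 73.486, B 129.51
Sensible, products 25→60.5 °C: 399.54 kJ/min
Q = ΔH = -4315.7 kJ/min = -71.929 kW
Heat removed = 71.929 kJ/s

Q_out = 71.9 kJ/s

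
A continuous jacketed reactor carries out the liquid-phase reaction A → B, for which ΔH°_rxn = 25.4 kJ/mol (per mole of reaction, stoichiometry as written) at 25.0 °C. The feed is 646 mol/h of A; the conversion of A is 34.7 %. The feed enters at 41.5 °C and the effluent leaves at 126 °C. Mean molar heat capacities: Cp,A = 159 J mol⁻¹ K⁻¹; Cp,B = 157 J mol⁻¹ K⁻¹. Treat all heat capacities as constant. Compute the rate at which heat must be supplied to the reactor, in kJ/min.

Q_in = 239 kJ/min

Extent of reaction ξ = 0.347 × 646 = 224.16 mol/h
Reaction term: ξ·ΔH°_rxn = 224.16 × 25.4 = 5693.7 kJ/h
Sensible, feed 41.5→25 °C: -1694.8 kJ/h
Outlet flows (mol/h): A 421.84, B 224.16
Sensible, products 25→126 °C: 10329 kJ/h
Q = ΔH = 14328 kJ/h = 3.9799 kW
Heat supplied = 238.8 kJ/min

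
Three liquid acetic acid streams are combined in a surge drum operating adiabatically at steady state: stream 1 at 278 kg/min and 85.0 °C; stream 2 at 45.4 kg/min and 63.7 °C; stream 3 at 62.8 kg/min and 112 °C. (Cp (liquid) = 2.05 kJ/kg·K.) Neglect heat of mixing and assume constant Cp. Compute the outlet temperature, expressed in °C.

T_out = 86.9 °C

Energy balance with Q = 0: Σ ṁᵢCp,ᵢ(T_out − Tᵢ) = 0
Σ ṁᵢCp,ᵢTᵢ = 278×2.05×85.0 + 45.4×2.05×63.7 + 62.8×2.05×112 = 68789
Σ ṁᵢCp,ᵢ = 278×2.05 + 45.4×2.05 + 62.8×2.05 = 791.71
T_out = 68789 / 791.71 = 86.887 °C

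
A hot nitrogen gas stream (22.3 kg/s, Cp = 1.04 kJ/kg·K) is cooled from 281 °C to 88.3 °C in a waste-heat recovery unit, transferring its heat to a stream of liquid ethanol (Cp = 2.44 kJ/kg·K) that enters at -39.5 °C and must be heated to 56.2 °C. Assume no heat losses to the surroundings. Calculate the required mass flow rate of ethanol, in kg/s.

Heat released by hot stream: Q = 22.3 × 1.04 × (281 − 88.3) = 4469.1 kJ/s
Energy balance on cold side (adiabatic exchanger): Q = ṁ_c·Cp_c·(T_c,out − T_c,in)
ṁ_c = 4469.1 / [2.44 × (56.2 − -39.5)] = 19.139 kg/s

ṁ_c = 19.1 kg/s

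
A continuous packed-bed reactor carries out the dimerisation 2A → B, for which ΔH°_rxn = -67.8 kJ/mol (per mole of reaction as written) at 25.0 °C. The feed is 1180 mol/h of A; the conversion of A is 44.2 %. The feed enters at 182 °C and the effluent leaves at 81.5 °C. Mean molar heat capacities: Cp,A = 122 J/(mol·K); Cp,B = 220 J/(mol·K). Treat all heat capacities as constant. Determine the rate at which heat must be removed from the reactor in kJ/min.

Extent of reaction ξ = 0.442 × 1180 / 2 = 260.78 mol/h
Reaction term: ξ·ΔH°_rxn = 260.78 × -67.8 = -17681 kJ/h
Sensible, feed 182→25 °C: -22602 kJ/h
Outlet flows (mol/h): A 658.44, B 260.78
Sensible, products 25→81.5 °C: 7780.1 kJ/h
Q = ΔH = -32502 kJ/h = -9.0285 kW
Heat removed = 541.71 kJ/min

Q_out = 542 kJ/min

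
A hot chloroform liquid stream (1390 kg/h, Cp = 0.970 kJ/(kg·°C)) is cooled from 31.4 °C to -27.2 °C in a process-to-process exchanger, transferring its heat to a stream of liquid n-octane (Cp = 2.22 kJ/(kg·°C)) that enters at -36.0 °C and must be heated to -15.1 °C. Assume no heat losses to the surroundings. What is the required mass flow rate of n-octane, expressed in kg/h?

Heat released by hot stream: Q = 1390 × 0.970 × (31.4 − -27.2) = 79010 kJ/h
Energy balance on cold side (adiabatic exchanger): Q = ṁ_c·Cp_c·(T_c,out − T_c,in)
ṁ_c = 79010 / [2.22 × (-15.1 − -36.0)] = 1702.9 kg/h

ṁ_c = 1700 kg/h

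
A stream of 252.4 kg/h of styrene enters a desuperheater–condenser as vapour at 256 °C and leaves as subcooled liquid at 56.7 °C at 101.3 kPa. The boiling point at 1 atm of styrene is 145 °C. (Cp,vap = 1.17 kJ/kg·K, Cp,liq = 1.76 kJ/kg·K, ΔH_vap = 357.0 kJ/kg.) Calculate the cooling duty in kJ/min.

vapour 256→145 °C: -129.87 kJ/kg
condensation at 145 °C: -357 kJ/kg
liquid 145→56.7 °C: -155.41 kJ/kg
Δh = -129.87 + -357 + -155.41 = -642.28 kJ/kg
Q = ṁ·Δh = 252.4 kg/h × -642.28 kJ/kg = -162110 kJ/h
|Q| = 45.031 kW = 2701.8 kJ/min

Q_c = 2700 kJ/min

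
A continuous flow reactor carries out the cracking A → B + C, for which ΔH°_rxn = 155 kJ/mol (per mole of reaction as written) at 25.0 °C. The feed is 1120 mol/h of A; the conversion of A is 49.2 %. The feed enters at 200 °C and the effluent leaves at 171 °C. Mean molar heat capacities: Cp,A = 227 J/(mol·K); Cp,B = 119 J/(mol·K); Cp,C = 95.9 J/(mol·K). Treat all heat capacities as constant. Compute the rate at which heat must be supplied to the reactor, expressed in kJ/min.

Q_in = 1280 kJ/min

Extent of reaction ξ = 0.492 × 1120 = 551.04 mol/h
Reaction term: ξ·ΔH°_rxn = 551.04 × 155 = 85411 kJ/h
Sensible, feed 200→25 °C: -44492 kJ/h
Outlet flows (mol/h): A 568.96, B 551.04, C 551.04
Sensible, products 25→171 °C: 36146 kJ/h
Q = ΔH = 77065 kJ/h = 21.407 kW
Heat supplied = 1284.4 kJ/min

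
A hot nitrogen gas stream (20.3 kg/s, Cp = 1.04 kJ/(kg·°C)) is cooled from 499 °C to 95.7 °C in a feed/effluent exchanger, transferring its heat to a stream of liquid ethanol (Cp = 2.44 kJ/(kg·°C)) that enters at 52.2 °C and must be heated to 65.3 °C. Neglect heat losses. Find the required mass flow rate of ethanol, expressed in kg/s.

ṁ_c = 266 kg/s

Heat released by hot stream: Q = 20.3 × 1.04 × (499 − 95.7) = 8514.5 kJ/s
Energy balance on cold side (adiabatic exchanger): Q = ṁ_c·Cp_c·(T_c,out − T_c,in)
ṁ_c = 8514.5 / [2.44 × (65.3 − 52.2)] = 266.38 kg/s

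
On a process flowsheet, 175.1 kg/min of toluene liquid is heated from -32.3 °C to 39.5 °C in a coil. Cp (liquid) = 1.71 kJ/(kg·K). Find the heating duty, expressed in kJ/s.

Q = 358 kJ/s

Q = ṁ·Cp·ΔT = 175.1 × 1.71 × (39.5 − -32.3) = 21498 kJ/min
Converting: 21498 / 60 s = 358.31 kW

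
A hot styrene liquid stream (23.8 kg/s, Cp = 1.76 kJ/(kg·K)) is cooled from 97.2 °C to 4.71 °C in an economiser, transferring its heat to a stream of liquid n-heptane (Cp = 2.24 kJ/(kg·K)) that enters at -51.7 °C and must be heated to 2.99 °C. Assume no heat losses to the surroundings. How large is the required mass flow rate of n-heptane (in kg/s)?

Heat released by hot stream: Q = 23.8 × 1.76 × (97.2 − 4.71) = 3874.2 kJ/s
Energy balance on cold side (adiabatic exchanger): Q = ṁ_c·Cp_c·(T_c,out − T_c,in)
ṁ_c = 3874.2 / [2.24 × (2.99 − -51.7)] = 31.625 kg/s

ṁ_c = 31.6 kg/s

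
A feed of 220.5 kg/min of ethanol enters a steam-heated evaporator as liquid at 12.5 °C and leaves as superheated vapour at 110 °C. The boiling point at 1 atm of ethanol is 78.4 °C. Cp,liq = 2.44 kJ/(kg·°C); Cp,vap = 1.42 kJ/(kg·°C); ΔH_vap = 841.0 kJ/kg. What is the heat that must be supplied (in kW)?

Q = 3850 kW

liquid 12.5→78.4 °C: 160.8 kJ/kg
vaporisation at 78.4 °C: 841 kJ/kg
vapour 78.4→110 °C: 44.872 kJ/kg
Δh = 160.8 + 841 + 44.872 = 1046.7 kJ/kg
Q = ṁ·Δh = 220.5 kg/min × 1046.7 kJ/kg = 230790 kJ/min
|Q| = 3846.5 kW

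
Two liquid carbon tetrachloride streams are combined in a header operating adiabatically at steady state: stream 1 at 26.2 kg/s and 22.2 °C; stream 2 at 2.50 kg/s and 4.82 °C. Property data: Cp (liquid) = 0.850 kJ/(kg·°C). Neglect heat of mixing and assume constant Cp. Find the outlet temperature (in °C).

T_out = 20.7 °C

Adiabatic, steady state ⇒ Σ ṁᵢCp,ᵢ(T_out − Tᵢ) = 0
T_out = Σ ṁᵢCp,ᵢTᵢ / Σ ṁᵢCp,ᵢ
      = 504.64 / 24.395 = 20.686 °C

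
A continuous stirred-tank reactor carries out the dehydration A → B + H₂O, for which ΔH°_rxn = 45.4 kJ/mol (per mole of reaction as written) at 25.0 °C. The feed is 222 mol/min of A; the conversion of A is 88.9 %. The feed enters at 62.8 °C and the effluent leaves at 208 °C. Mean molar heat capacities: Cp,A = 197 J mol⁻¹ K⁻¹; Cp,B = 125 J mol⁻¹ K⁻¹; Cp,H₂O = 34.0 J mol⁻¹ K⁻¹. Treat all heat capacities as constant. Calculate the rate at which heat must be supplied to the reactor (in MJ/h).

Extent of reaction ξ = 0.889 × 222 = 197.36 mol/min
Reaction term: ξ·ΔH°_rxn = 197.36 × 45.4 = 8960.1 kJ/min
Sensible, feed 62.8→25 °C: -1653.1 kJ/min
Outlet flows (mol/min): A 24.642, B 197.36, H₂O 197.36
Sensible, products 25→208 °C: 6630.9 kJ/min
Q = ΔH = 13938 kJ/min = 232.3 kW
Heat supplied = 836.27 MJ/h

Q_in = 836 MJ/h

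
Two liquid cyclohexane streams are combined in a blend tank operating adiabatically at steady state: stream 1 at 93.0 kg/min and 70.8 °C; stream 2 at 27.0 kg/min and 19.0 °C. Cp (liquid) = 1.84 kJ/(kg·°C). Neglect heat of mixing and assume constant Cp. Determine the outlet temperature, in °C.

No heat crosses the boundary, so H_out = H_in.
T_out = Σ ṁᵢCp,ᵢTᵢ / Σ ṁᵢCp,ᵢ
      = 13059 / 220.8 = 59.145 °C

T_out = 59.1 °C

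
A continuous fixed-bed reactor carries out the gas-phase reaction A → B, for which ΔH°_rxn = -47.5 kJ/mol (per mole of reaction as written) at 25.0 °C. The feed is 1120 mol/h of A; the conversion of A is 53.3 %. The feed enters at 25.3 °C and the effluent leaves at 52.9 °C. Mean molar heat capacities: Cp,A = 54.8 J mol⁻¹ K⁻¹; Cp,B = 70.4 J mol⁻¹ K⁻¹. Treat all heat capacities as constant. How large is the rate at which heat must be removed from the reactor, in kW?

Q_out = 7.33 kW

Extent of reaction ξ = 0.533 × 1120 = 596.96 mol/h
Reaction term: ξ·ΔH°_rxn = 596.96 × -47.5 = -28356 kJ/h
Sensible, feed 25.3→25 °C: -18.413 kJ/h
Outlet flows (mol/h): A 523.04, B 596.96
Sensible, products 25→52.9 °C: 1972.2 kJ/h
Q = ΔH = -26402 kJ/h = -7.3338 kW
Heat removed = 7.3338 kW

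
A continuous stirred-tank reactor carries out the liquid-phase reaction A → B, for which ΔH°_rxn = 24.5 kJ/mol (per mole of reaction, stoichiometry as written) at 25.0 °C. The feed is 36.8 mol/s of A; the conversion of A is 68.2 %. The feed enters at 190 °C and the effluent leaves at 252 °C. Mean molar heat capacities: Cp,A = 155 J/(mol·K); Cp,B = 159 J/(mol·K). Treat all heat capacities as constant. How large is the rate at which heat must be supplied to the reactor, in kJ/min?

Q_in = 59500 kJ/min

Extent of reaction ξ = 0.682 × 36.8 = 25.098 mol/s
Reaction term: ξ·ΔH°_rxn = 25.098 × 24.5 = 614.89 kJ/s
Sensible, feed 190→25 °C: -941.16 kJ/s
Outlet flows (mol/s): A 11.702, B 25.098
Sensible, products 25→252 °C: 1317.6 kJ/s
Q = ΔH = 991.33 kJ/s = 991.33 kW
Heat supplied = 59480 kJ/min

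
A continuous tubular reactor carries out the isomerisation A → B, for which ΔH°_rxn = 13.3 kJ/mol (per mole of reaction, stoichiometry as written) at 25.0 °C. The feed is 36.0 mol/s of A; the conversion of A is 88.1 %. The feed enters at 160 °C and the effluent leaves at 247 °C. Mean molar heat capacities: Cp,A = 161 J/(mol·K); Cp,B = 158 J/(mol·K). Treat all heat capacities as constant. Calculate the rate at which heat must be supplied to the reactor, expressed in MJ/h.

Q_in = 3260 MJ/h

Extent of reaction ξ = 0.881 × 36.0 = 31.716 mol/s
Reaction term: ξ·ΔH°_rxn = 31.716 × 13.3 = 421.82 kJ/s
Sensible, feed 160→25 °C: -782.46 kJ/s
Outlet flows (mol/s): A 4.284, B 31.716
Sensible, products 25→247 °C: 1265.6 kJ/s
Q = ΔH = 904.95 kJ/s = 904.95 kW
Heat supplied = 3257.8 MJ/h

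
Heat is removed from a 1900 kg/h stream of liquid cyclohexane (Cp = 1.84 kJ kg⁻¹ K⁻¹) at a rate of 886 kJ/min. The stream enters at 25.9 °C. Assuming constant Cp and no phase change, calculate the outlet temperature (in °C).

T_out = 10.7 °C

Q = 886 kJ/min = 53160 kJ/h
ΔT = Q/(ṁ·Cp) = 53160/(1900×1.84) = 15.206 K
T_out = 25.9 − 15.206 = 10.694 °C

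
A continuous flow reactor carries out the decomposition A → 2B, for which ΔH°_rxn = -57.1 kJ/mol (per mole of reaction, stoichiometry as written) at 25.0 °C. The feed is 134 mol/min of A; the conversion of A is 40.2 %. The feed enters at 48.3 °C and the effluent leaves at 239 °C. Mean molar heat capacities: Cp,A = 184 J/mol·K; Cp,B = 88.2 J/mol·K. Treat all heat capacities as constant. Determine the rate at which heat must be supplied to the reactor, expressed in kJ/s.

Extent of reaction ξ = 0.402 × 134 = 53.868 mol/min
Reaction term: ξ·ΔH°_rxn = 53.868 × -57.1 = -3075.9 kJ/min
Sensible, feed 48.3→25 °C: -574.48 kJ/min
Outlet flows (mol/min): A 80.132, B 107.74
Sensible, products 25→239 °C: 5188.8 kJ/min
Q = ΔH = 1538.4 kJ/min = 25.64 kW
Heat supplied = 25.64 kJ/s

Q_in = 25.6 kJ/s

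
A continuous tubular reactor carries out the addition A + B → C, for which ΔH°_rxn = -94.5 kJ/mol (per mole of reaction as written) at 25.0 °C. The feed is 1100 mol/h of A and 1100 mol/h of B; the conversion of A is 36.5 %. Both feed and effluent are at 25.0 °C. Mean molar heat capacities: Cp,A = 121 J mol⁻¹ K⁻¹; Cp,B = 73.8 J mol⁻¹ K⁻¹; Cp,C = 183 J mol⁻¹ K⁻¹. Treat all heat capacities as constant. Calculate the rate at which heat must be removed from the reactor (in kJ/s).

Q_out = 10.5 kJ/s

Extent of reaction ξ = 0.365 × 1100 = 401.5 mol/h
Reaction term: ξ·ΔH°_rxn = 401.5 × -94.5 = -37942 kJ/h
Q = ΔH = -37942 kJ/h = -10.539 kW
Heat removed = 10.539 kJ/s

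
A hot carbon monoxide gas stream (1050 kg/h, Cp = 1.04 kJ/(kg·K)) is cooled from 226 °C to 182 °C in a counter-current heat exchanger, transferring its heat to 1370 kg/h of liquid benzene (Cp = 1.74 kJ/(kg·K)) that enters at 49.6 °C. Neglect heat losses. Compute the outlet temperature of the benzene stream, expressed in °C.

T_c,out = 69.8 °C

Heat released by hot stream: Q = 1050 × 1.04 × (226 − 182) = 48048 kJ/h
Energy balance on cold side (adiabatic exchanger): Q = ṁ_c·Cp_c·(T_c,out − T_c,in)
T_c,out = 49.6 + 48048/(1370 × 1.74) = 69.756 °C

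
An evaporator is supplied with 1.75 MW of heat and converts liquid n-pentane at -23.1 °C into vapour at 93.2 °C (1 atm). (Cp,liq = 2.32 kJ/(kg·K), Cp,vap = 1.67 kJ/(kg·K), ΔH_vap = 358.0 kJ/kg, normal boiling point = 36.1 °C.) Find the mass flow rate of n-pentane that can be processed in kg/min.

ṁ = 178 kg/min

Δh = 2.32×(36.1−-23.1) + 358.0 + 1.67×(93.2−36.1) = 590.7 kJ/kg
Q = 1.75 MW = 1750 kJ/s = 105000 kJ/min
ṁ = Q/Δh = 105000 / 590.7 = 177.75 kg/min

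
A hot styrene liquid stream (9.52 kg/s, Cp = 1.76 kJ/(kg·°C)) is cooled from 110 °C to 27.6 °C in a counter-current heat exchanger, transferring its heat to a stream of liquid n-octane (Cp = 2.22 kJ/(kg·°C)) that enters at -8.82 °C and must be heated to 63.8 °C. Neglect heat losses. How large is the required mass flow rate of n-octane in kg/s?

Heat released by hot stream: Q = 9.52 × 1.76 × (110 − 27.6) = 1380.6 kJ/s
Energy balance on cold side (adiabatic exchanger): Q = ṁ_c·Cp_c·(T_c,out − T_c,in)
ṁ_c = 1380.6 / [2.22 × (63.8 − -8.82)] = 8.5638 kg/s

ṁ_c = 8.56 kg/s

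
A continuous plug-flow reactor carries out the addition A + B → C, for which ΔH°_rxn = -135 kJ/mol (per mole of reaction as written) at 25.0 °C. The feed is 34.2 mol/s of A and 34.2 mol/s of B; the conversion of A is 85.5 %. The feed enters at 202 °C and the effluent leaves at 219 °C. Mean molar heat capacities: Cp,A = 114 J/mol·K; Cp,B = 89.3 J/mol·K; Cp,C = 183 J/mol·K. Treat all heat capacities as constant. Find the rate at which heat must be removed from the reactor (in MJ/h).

Extent of reaction ξ = 0.855 × 34.2 = 29.241 mol/s
Reaction term: ξ·ΔH°_rxn = 29.241 × -135 = -3947.5 kJ/s
Sensible, feed 202→25 °C: -1230.7 kJ/s
Outlet flows (mol/s): A 4.959, B 4.959, C 29.241
Sensible, products 25→219 °C: 1233.7 kJ/s
Q = ΔH = -3944.5 kJ/s = -3944.5 kW
Heat removed = 14200 MJ/h

Q_out = 14200 MJ/h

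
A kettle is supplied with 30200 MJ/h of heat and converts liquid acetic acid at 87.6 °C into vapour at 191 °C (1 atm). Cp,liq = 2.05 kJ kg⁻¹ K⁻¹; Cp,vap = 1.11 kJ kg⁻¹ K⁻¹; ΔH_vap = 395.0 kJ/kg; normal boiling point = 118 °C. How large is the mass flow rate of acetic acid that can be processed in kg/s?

Δh = 2.05×(118−87.6) + 395.0 + 1.11×(191−118) = 538.35 kJ/kg
Q = 30200 MJ/h = 8388.9 kJ/s = 8388.9 kJ/s
ṁ = Q/Δh = 8388.9 / 538.35 = 15.583 kg/s

ṁ = 15.6 kg/s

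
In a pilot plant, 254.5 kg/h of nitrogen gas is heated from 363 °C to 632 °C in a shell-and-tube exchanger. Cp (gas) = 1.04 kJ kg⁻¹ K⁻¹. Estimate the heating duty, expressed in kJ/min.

Q = ṁ·Cp·ΔT = 254.5 × 1.04 × (632 − 363) = 71199 kJ/h
Converting: 71199 / 3600 s = 19.777 kW
Heating duty = 1186.6 kJ/min

Q = 1190 kJ/min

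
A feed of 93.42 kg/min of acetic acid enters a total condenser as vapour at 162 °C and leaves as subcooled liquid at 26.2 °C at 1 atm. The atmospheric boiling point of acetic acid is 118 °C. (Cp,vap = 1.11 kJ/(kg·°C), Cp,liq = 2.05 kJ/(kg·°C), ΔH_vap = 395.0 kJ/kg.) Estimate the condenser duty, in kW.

vapour 162→118 °C: -48.84 kJ/kg
condensation at 118 °C: -395 kJ/kg
liquid 118→26.2 °C: -188.19 kJ/kg
Δh = -48.84 + -395 + -188.19 = -632.03 kJ/kg
Q = ṁ·Δh = 93.42 kg/min × -632.03 kJ/kg = -59044 kJ/min
|Q| = 984.07 kW

Q_c = 984 kW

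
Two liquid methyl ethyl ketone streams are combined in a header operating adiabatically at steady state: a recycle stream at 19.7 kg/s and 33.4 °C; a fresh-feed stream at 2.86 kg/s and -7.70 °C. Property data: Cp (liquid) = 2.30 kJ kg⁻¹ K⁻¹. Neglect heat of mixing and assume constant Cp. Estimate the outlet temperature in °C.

T_out = 28.2 °C

Adiabatic, steady state ⇒ Σ ṁᵢCp,ᵢ(T_out − Tᵢ) = 0
T_out = Σ ṁᵢCp,ᵢTᵢ / Σ ṁᵢCp,ᵢ
      = 1462.7 / 51.888 = 28.19 °C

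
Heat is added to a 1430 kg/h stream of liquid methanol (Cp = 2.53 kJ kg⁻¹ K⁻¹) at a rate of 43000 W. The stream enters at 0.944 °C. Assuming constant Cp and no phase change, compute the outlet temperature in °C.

T_out = 43.7 °C

Q = 43000 W = 154800 kJ/h
ΔT = Q/(ṁ·Cp) = 154800/(1430×2.53) = 42.787 K
T_out = 0.944 + 42.787 = 43.731 °C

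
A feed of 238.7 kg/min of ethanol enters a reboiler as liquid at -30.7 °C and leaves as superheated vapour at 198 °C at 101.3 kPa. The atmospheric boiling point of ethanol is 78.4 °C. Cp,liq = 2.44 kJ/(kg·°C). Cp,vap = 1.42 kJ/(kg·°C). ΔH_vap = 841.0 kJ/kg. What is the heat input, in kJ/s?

liquid -30.7→78.4 °C: 266.2 kJ/kg
vaporisation at 78.4 °C: 841 kJ/kg
vapour 78.4→198 °C: 169.83 kJ/kg
Δh = 266.2 + 841 + 169.83 = 1277 kJ/kg
Q = ṁ·Δh = 238.7 kg/min × 1277 kJ/kg = 304830 kJ/min
|Q| = 5080.5 kW

Q = 5080 kJ/s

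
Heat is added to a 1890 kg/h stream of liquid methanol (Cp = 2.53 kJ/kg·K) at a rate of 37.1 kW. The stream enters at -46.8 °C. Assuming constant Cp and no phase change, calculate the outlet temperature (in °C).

Q = 37.1 kW = 133560 kJ/h
ΔT = Q/(ṁ·Cp) = 133560/(1890×2.53) = 27.931 K
T_out = -46.8 + 27.931 = -18.869 °C

T_out = -18.9 °C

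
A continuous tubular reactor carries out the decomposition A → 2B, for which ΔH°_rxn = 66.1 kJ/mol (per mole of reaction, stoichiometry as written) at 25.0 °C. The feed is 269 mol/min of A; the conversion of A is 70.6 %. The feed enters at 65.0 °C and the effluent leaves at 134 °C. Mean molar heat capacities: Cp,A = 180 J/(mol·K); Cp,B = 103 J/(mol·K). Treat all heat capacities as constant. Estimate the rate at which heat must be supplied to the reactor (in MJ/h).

Extent of reaction ξ = 0.706 × 269 = 189.91 mol/min
Reaction term: ξ·ΔH°_rxn = 189.91 × 66.1 = 12553 kJ/min
Sensible, feed 65.0→25 °C: -1936.8 kJ/min
Outlet flows (mol/min): A 79.086, B 379.83
Sensible, products 25→134 °C: 5816 kJ/min
Q = ΔH = 16433 kJ/min = 273.88 kW
Heat supplied = 985.95 MJ/h

Q_in = 986 MJ/h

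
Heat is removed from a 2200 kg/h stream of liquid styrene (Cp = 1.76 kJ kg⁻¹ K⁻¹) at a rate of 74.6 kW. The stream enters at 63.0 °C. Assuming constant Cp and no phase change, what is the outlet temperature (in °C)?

Q = 74.6 kW = 268560 kJ/h
ΔT = Q/(ṁ·Cp) = 268560/(2200×1.76) = 69.36 K
T_out = 63.0 − 69.36 = -6.3595 °C

T_out = -6.36 °C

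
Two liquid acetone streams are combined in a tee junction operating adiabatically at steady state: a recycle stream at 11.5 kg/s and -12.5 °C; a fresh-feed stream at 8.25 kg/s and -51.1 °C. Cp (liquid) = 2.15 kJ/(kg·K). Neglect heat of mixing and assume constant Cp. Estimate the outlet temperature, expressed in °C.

Adiabatic, steady state ⇒ Σ ṁᵢCp,ᵢ(T_out − Tᵢ) = 0
Σ ṁᵢCp,ᵢTᵢ = 11.5×2.15×-12.5 + 8.25×2.15×-51.1 = -1215.4
Σ ṁᵢCp,ᵢ = 11.5×2.15 + 8.25×2.15 = 42.462
T_out = -1215.4 / 42.462 = -28.624 °C

T_out = -28.6 °C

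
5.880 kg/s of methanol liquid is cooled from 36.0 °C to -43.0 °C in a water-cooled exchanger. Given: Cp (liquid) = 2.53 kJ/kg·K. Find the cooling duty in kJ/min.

Q_c = 70500 kJ/min

Q = ṁ·Cp·ΔT = 5.880 × 2.53 × (-43.0 − 36.0) = -1175.2 kJ/s
Cooling duty = 70514 kJ/min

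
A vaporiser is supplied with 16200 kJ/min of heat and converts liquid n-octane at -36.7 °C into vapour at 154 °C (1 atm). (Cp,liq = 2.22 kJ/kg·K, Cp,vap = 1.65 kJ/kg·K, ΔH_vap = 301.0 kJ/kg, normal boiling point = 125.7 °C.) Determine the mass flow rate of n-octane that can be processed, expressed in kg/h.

ṁ = 1370 kg/h

Δh = 2.22×(125.7−-36.7) + 301.0 + 1.65×(154−125.7) = 708.22 kJ/kg
Q = 16200 kJ/min = 270 kJ/s = 972000 kJ/h
ṁ = Q/Δh = 972000 / 708.22 = 1372.4 kg/h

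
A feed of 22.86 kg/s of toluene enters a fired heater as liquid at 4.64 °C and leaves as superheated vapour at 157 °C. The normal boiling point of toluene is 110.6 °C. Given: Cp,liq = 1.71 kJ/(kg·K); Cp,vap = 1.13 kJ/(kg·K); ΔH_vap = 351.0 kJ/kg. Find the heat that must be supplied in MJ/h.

liquid 4.64→110.6 °C: 181.19 kJ/kg
vaporisation at 110.6 °C: 351 kJ/kg
vapour 110.6→157 °C: 52.432 kJ/kg
Δh = 181.19 + 351 + 52.432 = 584.62 kJ/kg
Q = ṁ·Δh = 22.86 kg/s × 584.62 kJ/kg = 13364 kJ/s
|Q| = 13364 kW = 48112 MJ/h

Q = 48100 MJ/h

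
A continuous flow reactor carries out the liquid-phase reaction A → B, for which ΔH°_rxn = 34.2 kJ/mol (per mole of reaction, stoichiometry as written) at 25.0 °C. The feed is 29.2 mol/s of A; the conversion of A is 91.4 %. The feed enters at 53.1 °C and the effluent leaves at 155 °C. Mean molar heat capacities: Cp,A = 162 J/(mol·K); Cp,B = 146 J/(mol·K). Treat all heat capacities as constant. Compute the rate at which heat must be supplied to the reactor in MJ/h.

Extent of reaction ξ = 0.914 × 29.2 = 26.689 mol/s
Reaction term: ξ·ΔH°_rxn = 26.689 × 34.2 = 912.76 kJ/s
Sensible, feed 53.1→25 °C: -132.92 kJ/s
Outlet flows (mol/s): A 2.5112, B 26.689
Sensible, products 25→155 °C: 559.44 kJ/s
Q = ΔH = 1339.3 kJ/s = 1339.3 kW
Heat supplied = 4821.4 MJ/h

Q_in = 4820 MJ/h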